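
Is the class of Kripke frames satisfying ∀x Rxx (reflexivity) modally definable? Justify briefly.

Yes: it is reflexivity, defined by the T schema □p → p.

Yes — defined by □p → p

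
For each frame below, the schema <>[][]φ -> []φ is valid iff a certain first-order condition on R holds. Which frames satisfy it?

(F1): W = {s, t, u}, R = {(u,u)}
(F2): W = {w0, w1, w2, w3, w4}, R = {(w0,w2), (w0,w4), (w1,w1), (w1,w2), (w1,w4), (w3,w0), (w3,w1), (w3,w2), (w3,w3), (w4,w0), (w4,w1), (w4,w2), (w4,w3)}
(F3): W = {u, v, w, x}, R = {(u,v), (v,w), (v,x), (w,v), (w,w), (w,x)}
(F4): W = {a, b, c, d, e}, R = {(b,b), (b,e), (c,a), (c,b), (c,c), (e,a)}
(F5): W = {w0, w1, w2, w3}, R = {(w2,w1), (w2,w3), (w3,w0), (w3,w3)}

(F1)

This is the axiom for a generalized confluence (Geach) condition; its first-order frame correspondent is forall x forall y forall z ((xRy & xRz) -> exists w (y R^2 w & z = w)).
(F1): holds.
(F2): fails — w0Rw2, w0Rw2 but no w with w2R²w and w2=w.
(F3): fails — vRx, vRw but no t with xR²t and w=t.
(F4): fails — bRe, bRb but no w with eR²w and b=w.
(F5): fails — w2Rw1, w2Rw1 but no w with w1R²w and w1=w.
Valid on: (F1).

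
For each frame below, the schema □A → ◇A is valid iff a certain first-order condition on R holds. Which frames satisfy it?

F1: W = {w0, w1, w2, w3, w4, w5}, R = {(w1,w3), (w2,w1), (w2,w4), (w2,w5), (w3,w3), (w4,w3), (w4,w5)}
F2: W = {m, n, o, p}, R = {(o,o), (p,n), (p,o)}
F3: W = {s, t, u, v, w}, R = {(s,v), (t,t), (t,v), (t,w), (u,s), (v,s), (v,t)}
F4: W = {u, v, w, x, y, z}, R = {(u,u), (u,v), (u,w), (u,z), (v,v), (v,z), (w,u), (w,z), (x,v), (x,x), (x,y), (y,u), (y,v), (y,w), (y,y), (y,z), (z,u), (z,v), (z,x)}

Frame correspondent (Sahlqvist): ∀x ∃y Rxy — i.e. seriality.
F1: fails — world w0 has no successor.
F2: fails — world m has no successor.
F3: fails — world w has no successor.
F4: satisfies the condition.
Valid on: F4.

F4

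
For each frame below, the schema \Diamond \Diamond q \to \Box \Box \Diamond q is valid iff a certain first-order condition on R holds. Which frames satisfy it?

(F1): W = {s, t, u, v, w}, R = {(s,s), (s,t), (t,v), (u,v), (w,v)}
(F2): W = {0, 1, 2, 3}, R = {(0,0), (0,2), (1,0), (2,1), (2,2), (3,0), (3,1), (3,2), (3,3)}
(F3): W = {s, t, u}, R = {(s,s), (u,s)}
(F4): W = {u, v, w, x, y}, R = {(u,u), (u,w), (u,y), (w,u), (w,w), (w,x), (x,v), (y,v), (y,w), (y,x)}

The schema corresponds to a generalized confluence (Geach) condition: \forall x \forall y \forall z ((x R^2 y \wedge x R^2 z) \to \exists w (y = w \wedge zRw)).
(F1): fails — sR²s, sR²t but no w* with s=w* and tRw*.
(F2): fails — 0R²0, 0R²2 but no w with 0=w and 2Rw.
(F3): satisfies the condition.
(F4): fails — uR²u, uR²v but no t with u=t and vRt.
Valid on: (F3).

(F3)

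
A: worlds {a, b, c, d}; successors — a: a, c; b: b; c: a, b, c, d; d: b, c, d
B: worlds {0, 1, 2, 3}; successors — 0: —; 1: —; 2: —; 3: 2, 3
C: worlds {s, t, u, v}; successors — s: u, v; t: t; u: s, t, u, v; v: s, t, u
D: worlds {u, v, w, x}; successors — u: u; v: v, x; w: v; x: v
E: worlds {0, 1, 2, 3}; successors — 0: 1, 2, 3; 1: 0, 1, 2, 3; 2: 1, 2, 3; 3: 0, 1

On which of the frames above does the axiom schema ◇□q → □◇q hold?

D, E

This is the axiom for convergence; its first-order frame correspondent is ∀x ∀y ∀z (Rxy ∧ Rxz → ∃w (Ryw ∧ Rzw)).
A: fails — Rcb and Rca but b and a have no common successor.
B: fails — R33 and R32 but 3 and 2 have no common successor.
C: fails — Rut and Rus but t and s have no common successor.
D: condition met.
E: condition met.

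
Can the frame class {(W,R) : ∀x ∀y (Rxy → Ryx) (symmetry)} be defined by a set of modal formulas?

The condition is symmetry. A defining modal formula is p → □◇p.
Suppose p→□◇p is valid. Take Rxy and set V(p)={x}. Then p at x, so □◇p at x, so ◇p at y, so some z with Ryz has p; z=x, i.e. Ryx.

Definable; p → □◇p defines it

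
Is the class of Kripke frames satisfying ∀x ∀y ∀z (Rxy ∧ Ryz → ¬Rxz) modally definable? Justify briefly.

Not definable by any modal formula

Any modally definable frame class is closed under surjective bounded morphisms.
The 3-cycle (worlds s,t,u with s→t→u→s) is intransitive. Mapping every world to a single reflexive point • is a surjective bounded morphism; the reflexive point is not intransitive (R••∧R•• but R••).
So the class is not modally definable.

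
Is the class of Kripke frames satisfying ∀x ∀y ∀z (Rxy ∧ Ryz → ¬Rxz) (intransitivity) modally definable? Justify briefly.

Modal frame validity is preserved under surjective bounded morphisms.
The 5-cycle (worlds 0,1,2,3,4 with 0→1→2→3→4→0) is intransitive. Mapping every world to a single reflexive point • is a surjective bounded morphism; the reflexive point is not intransitive (R••∧R•• but R••).
Hence intransitivity is not modally definable.

No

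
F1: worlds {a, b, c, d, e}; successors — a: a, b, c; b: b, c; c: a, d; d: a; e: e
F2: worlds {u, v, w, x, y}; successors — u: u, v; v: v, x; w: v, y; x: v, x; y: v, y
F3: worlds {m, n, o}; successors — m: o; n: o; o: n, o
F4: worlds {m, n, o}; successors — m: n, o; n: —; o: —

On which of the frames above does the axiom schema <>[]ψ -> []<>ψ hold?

F2, F3

The schema corresponds to convergence: forall x forall y forall z (Rxy & Rxz -> exists w (Ryw & Rzw)).
F1: fails — Rab and Rac but b and c have no common successor.
F2: ✓.
F3: ✓.
F4: fails — Rmo and Rmo but o and o have no common successor.
Valid on: F2, F3.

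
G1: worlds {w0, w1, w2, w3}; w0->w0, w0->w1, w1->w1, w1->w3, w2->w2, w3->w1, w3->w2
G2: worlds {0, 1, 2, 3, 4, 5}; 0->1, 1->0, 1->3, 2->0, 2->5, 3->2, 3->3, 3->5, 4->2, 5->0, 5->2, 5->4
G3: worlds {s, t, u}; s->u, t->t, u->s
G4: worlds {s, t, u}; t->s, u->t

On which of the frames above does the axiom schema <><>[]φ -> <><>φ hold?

This is the axiom for a generalized confluence (Geach) condition; its first-order frame correspondent is forall x forall y (x R^2 y -> exists w (yRw & x R^2 w)).
G1: satisfies the condition.
G2: fails — 0R²0 but no w with 0Rw and 0R²w.
G3: fails — sR²s but no w with sRw and sR²w.
G4: fails — uR²s but no w with sRw and uR²w.
Valid on: G1.

G1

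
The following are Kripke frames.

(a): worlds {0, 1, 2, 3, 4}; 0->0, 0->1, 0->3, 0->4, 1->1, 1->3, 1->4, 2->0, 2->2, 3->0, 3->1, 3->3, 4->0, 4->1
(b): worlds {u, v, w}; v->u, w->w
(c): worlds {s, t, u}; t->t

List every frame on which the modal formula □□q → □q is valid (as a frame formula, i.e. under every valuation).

(a), (c)

This is the axiom for density; its first-order frame correspondent is ∀x ∀y (Rxy → ∃z (Rxz ∧ Rzy)).
(a): holds.
(b): fails — Rvu but no z with Rvz and Rzu.
(c): holds.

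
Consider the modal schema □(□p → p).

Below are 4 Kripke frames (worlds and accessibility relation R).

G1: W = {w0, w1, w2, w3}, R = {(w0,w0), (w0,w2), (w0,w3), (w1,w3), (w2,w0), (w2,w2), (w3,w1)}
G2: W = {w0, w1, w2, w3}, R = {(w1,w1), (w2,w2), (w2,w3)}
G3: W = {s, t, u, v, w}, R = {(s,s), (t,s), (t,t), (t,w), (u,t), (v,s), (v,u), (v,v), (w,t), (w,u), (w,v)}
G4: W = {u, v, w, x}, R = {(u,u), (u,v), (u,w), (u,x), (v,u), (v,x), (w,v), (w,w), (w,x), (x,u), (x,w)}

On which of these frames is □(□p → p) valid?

none

The schema corresponds to shift-reflexivity: ∀x ∀y (Rxy → Ryy).
G1: fails — Rw3w1 but not Rw1w1.
G2: fails — Rw2w3 but not Rw3w3.
G3: fails — Rwu but not Ruu.
G4: fails — Ruv but not Rvv.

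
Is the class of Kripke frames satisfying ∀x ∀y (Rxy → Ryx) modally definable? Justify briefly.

Yes: it is symmetry, defined by the B schema q → □◇q.
Suppose q→□◇q is valid. Take Rxy and set V(q)={x}. Then q at x, so □◇q at x, so ◇q at y, so some z with Ryz has q; z=x, i.e. Ryx.

Yes — defined by q → □◇q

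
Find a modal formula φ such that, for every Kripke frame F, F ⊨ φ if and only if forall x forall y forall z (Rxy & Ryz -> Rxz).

A defining formula is □s → □□s (the 4 axiom).

□s → □□s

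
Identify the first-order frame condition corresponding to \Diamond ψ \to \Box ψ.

Partial functionality

Suppose ◇ψ→□ψ is valid. Take Rxy, Rxz and set V(ψ)={y}. Then ◇ψ at x, so □ψ at x, so ψ at z, i.e. z=y.
Conversely, any frame satisfying \forall x \forall y \forall z (Rxy \wedge Rxz \to y = z) validates the schema.
Frame condition: \forall x \forall y \forall z (Rxy \wedge Rxz \to y = z).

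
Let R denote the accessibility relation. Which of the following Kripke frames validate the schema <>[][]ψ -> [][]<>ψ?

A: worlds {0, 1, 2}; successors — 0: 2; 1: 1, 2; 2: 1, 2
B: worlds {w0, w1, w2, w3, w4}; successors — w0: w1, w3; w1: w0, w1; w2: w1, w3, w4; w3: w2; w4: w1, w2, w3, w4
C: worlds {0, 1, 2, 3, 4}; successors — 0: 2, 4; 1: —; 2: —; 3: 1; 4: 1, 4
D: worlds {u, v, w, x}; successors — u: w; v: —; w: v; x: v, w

A

The schema corresponds to a generalized confluence (Geach) condition: forall x forall y forall z ((xRy & x R^2 z) -> exists w (y R^2 w & zRw)).
A: condition met.
B: fails — w1Rw1, w1R²w3 but no w with w1R²w and w3Rw.
C: fails — 0R2, 0R²1 but no w with 2R²w and 1Rw.
D: fails — uRw, uR²v but no t with wR²t and vRt.
Valid on: A.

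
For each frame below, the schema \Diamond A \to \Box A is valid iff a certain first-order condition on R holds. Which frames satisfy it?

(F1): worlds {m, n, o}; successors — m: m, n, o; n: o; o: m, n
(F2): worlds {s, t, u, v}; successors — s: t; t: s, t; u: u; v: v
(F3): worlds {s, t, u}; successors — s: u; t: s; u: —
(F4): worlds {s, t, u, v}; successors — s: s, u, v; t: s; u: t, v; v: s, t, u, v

(F3)

The schema corresponds to partial functionality: \forall x \forall y \forall z (Rxy \wedge Rxz \to y = z).
(F1): fails — m sees both m and n.
(F2): fails — t sees both s and t.
(F3): satisfies the condition.
(F4): fails — s sees both s and u.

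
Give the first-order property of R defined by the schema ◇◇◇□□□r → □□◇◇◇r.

∀x ∀y ∀z ((xR³y ∧ xR²z) → ∃w (yR³w ∧ zR³w))

This is a Sahlqvist (Geach-type) schema ◇^3□^3r → □^2◇^3r.
Minimal-valuation argument: fix x; take any y with xR^3y and any z with xR^2z. Set V(r) to the set of worlds R-reachable from y in exactly 3 steps. Then □^3r holds at y, so the antecedent holds at x; validity forces ◇^3r at z, giving a w with zR^3w and yR^3w.
First-order correspondent: ∀x ∀y ∀z ((xR³y ∧ xR²z) → ∃w (yR³w ∧ zR³w)).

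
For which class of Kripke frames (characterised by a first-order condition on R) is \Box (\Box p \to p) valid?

shift-reflexivity: \forall x \forall y (Rxy \to Ryy)

Suppose □(□p→p) is valid. Take Rxy and set V(p)={w : Ryw}. Then at y, □p holds; since □(□p→p) at x, □p→p at y, so p at y, i.e. Ryy.
Conversely, on a frame with shift-reflexivity the schema holds at every world under every valuation.
So the correspondent is shift-reflexivity.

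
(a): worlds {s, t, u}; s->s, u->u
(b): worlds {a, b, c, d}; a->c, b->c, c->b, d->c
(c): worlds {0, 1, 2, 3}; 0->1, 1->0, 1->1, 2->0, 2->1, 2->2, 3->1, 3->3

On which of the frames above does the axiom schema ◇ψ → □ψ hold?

The schema corresponds to partial functionality: ∀x ∀y ∀z (Rxy ∧ Rxz → y = z).
(a): condition met.
(b): condition met.
(c): fails — 1 sees both 0 and 1.
Valid on: (a), (b).

(a), (b)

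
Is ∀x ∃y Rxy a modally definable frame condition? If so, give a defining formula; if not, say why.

This is a Sahlqvist condition; the D axiom □r → ◇r defines it.
Suppose □r→◇r is valid. At any x set V(r)=W. Then □r at x, so ◇r at x, so x has a successor.

Definable; □r → ◇r defines it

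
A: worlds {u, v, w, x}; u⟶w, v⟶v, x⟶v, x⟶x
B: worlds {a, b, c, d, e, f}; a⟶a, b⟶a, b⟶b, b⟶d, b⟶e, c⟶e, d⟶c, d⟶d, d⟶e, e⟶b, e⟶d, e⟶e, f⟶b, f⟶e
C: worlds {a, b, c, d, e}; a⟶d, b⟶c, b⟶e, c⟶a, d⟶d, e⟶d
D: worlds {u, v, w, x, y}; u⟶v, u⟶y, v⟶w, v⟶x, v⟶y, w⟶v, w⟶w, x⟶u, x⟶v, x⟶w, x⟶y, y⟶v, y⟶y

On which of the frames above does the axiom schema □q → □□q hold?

Frame correspondent (Sahlqvist): ∀x ∀y ∀z (Rxy ∧ Ryz → Rxz) — i.e. transitivity.
A: condition met.
B: fails — Reb and Rba but not Rea.
C: fails — Rbc and Rca but not Rba.
D: fails — Ruv and Rvw but not Ruw.
Valid on: A.

A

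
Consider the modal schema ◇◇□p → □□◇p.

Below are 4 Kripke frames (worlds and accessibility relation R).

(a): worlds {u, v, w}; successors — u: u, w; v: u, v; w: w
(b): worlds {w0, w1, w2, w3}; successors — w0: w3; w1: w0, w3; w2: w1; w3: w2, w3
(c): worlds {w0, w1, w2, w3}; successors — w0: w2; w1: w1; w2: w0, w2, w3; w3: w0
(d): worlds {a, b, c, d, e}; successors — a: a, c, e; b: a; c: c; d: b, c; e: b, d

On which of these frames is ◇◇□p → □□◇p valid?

The schema corresponds to a generalized confluence (Geach) condition: ∀x ∀y ∀z ((xR²y ∧ xR²z) → ∃w (yRw ∧ zRw)).
(a): fails — vR²v, vR²w but no t with vRt and wRt.
(b): fails — w0R²w2, w0R²w3 but no w with w2Rw and w3Rw.
(c): fails — w0R²w0, w0R²w3 but no w with w0Rw and w3Rw.
(d): fails — aR²a, aR²e but no w with aRw and eRw.
Valid on no frame.

none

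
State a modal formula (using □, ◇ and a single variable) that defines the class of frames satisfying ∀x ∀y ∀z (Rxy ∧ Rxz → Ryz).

◇r → □◇r

The condition is the Euclidean property. The 5 schema ◇r → □◇r defines it.
Suppose ◇r→□◇r is valid. Take Rxy, Rxz and set V(r)={y}. Then ◇r at x, so □◇r at x, so ◇r at z, so some w with Rzw has r; w=y, i.e. Rzy. By symmetry of the argument, Ryz.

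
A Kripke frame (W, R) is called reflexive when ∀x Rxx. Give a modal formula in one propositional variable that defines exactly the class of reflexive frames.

□p → p

This is reflexivity; the standard corresponding axiom is T: □p → p.
Suppose □p→p is valid. At any x set V(p)={w : Rxw}. Then □p holds at x, so p holds at x, i.e. Rxx.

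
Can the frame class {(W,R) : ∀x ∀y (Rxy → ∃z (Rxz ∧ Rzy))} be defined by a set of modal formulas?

This is a Sahlqvist condition; the C4 axiom □□r → □r defines it.
Suppose □□r→□r is valid. Take Rxy and set V(r)={w : xR²w}. Then □□r at x, so □r at x, so r at y, i.e. ∃z(Rxz∧Rzy).

Definable; □□r → □r defines it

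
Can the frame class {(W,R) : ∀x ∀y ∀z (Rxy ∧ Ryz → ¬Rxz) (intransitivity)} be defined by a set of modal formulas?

Modal frame validity is preserved under surjective bounded morphisms.
The 3-cycle (worlds w0,w1,w2 with w0→w1→w2→w0) is intransitive. Mapping every world to a single reflexive point • is a surjective bounded morphism; the reflexive point is not intransitive (R••∧R•• but R••).
So no modal formula (or set of formulas) defines exactly the intransitive frames.

No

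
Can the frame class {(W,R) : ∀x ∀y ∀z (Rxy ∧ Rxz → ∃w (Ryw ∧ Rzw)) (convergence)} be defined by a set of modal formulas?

Yes: it is convergence, defined by the .2 schema ◇□r → □◇r.
Suppose ◇□r→□◇r is valid. Take Rxy, Rxz and set V(r)={w : Ryw}. Then □r at y so ◇□r at x, so □◇r at x, so ◇r at z, giving w with Rzw and Ryw.

Yes, by ◇□r → □◇r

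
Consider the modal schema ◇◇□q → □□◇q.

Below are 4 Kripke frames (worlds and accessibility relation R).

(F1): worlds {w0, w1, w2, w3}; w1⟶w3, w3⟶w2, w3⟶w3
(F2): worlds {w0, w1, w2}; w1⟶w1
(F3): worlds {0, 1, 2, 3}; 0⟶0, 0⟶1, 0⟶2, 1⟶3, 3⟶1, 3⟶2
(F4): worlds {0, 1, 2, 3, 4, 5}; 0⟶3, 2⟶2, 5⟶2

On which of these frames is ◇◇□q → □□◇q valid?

(F2), (F4)

This is the axiom for a generalized confluence (Geach) condition; its first-order frame correspondent is ∀x ∀y ∀z ((xR²y ∧ xR²z) → ∃w (yRw ∧ zRw)).
(F1): fails — w1R²w2, w1R²w2 but no w with w2Rw and w2Rw.
(F2): satisfies the condition.
(F3): fails — 0R²0, 0R²1 but no w with 0Rw and 1Rw.
(F4): satisfies the condition.
Valid on: (F2), (F4).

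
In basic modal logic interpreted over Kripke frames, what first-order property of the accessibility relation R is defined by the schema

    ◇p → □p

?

partial functionality: ∀x ∀y ∀z (Rxy ∧ Rxz → y = z)

Suppose ◇p→□p is valid. Take Rxy, Rxz and set V(p)={y}. Then ◇p at x, so □p at x, so p at z, i.e. z=y.
The converse is a direct semantic check.
Frame condition: ∀x ∀y ∀z (Rxy ∧ Rxz → y = z).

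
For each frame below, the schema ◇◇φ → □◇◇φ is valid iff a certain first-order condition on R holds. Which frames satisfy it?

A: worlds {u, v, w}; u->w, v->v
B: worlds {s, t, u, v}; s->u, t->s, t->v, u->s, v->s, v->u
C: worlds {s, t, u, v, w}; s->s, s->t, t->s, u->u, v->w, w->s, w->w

Frame correspondent (Sahlqvist): ∀x ∀y ∀z ((xR²y ∧ xRz) → ∃w (y = w ∧ zR²w)) — i.e. a generalized confluence (Geach) condition.
A: holds.
B: fails — sR²s, sRu but no w with s=w and uR²w.
C: fails — wR²w, wRs but no w* with w=w* and sR²w*.
Valid on: A.

A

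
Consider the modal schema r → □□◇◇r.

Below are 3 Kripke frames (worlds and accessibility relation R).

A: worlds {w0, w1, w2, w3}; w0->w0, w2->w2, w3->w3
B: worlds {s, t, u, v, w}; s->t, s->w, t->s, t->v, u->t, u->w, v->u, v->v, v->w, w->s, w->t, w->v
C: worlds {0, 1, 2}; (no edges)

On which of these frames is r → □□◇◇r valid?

A, C

The schema corresponds to a generalized confluence (Geach) condition: ∀x ∀z (xR²z → ∃w (x = w ∧ zR²w)).
A: condition met.
B: fails — sR²t but no w* with s=w* and tR²w*.
C: condition met.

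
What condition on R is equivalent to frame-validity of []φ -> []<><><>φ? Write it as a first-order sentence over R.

This is a Sahlqvist (Geach-type) schema ◇^0□^1φ → □^1◇^3φ.
Minimal-valuation argument: fix x; take any y with xR^0y and any z with xR^1z. Set V(φ) to the set of worlds R-reachable from y in exactly 1 step. Then □^1φ holds at y, so the antecedent holds at x; validity forces ◇^3φ at z, giving a w with zR^3w and yR^1w.
First-order correspondent: forall x forall z (xRz -> exists w (xRw & z R^3 w)).

forall x forall z (xRz -> exists w (xRw & z R^3 w))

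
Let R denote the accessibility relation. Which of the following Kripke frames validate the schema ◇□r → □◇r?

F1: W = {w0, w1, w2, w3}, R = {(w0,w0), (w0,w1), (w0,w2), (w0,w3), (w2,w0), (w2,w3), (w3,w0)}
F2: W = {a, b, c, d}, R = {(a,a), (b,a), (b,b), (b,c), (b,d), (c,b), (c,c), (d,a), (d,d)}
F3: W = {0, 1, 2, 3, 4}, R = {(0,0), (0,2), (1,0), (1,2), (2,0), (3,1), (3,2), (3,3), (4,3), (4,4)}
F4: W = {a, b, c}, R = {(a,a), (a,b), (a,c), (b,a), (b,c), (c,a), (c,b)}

F4

The schema corresponds to convergence: ∀x ∀y ∀z (Rxy ∧ Rxz → ∃w (Ryw ∧ Rzw)).
F1: fails — Rw0w1 and Rw0w1 but w1 and w1 have no common successor.
F2: fails — Rbc and Rba but c and a have no common successor.
F3: fails — R32 and R33 but 2 and 3 have no common successor.
F4: condition met.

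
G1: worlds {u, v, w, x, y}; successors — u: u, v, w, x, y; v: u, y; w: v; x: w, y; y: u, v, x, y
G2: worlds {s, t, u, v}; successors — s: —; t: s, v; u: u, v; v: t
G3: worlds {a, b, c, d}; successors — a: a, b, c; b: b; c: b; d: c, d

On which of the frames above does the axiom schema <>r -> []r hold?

The schema corresponds to partial functionality: forall x forall y forall z (Rxy & Rxz -> y = z).
G1: fails — u sees both u and v.
G2: fails — t sees both s and v.
G3: fails — a sees both a and b.
Valid on no frame.

none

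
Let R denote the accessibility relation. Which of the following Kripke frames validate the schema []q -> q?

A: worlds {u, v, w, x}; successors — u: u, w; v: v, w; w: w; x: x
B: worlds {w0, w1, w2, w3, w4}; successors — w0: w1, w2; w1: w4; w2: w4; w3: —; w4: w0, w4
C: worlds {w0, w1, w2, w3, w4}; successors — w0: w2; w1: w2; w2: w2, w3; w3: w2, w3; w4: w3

Frame correspondent (Sahlqvist): forall x Rxx — i.e. reflexivity.
A: condition met.
B: fails — world w0 does not see itself.
C: fails — world w0 does not see itself.
Valid on: A.

A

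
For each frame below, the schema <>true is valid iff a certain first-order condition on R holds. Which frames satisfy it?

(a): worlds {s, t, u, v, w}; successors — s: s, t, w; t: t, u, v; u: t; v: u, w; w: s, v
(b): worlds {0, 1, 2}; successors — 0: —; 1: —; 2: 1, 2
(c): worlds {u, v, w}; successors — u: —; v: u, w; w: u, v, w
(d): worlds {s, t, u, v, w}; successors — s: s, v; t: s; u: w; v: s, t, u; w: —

Frame correspondent (Sahlqvist): forall x exists y Rxy — i.e. seriality.
(a): ✓.
(b): fails — world 0 has no successor.
(c): fails — world u has no successor.
(d): fails — world w has no successor.
Valid on: (a).

(a)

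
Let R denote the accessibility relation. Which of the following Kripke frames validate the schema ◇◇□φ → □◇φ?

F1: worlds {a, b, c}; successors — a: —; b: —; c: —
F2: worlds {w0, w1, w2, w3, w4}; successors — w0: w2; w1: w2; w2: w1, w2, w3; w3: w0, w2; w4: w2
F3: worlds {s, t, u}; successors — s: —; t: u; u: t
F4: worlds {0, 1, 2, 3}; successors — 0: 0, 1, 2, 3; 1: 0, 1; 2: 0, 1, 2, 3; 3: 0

Frame correspondent (Sahlqvist): ∀x ∀y ∀z ((xR²y ∧ xRz) → ∃w (yRw ∧ zRw)) — i.e. a generalized confluence (Geach) condition.
F1: holds.
F2: holds.
F3: fails — tR²t, tRu but no w with tRw and uRw.
F4: holds.
Valid on: F1, F2, F4.

F1, F2, F4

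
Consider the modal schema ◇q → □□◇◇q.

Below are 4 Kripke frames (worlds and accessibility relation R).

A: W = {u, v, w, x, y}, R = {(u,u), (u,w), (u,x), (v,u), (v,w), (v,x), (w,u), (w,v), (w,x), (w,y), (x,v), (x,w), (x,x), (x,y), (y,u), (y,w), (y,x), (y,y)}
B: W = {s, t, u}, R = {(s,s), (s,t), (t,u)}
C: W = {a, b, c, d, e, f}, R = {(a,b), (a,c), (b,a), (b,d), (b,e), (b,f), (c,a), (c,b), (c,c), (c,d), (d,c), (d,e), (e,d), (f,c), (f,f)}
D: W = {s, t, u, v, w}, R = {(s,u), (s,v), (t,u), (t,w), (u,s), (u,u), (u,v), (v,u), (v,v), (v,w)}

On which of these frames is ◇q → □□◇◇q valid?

A

The schema corresponds to a generalized confluence (Geach) condition: ∀x ∀y ∀z ((xRy ∧ xR²z) → ∃w (y = w ∧ zR²w)).
A: holds.
B: fails — sRs, sR²t but no w with s=w and tR²w.
C: fails — aRb, aR²e but no w with b=w and eR²w.
D: fails — sRu, sR²w but no w* with u=w* and wR²w*.
Valid on: A.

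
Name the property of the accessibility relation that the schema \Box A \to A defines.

This is the T axiom.
Its frame correspondent is reflexivity — \forall x Rxx.

Reflexivity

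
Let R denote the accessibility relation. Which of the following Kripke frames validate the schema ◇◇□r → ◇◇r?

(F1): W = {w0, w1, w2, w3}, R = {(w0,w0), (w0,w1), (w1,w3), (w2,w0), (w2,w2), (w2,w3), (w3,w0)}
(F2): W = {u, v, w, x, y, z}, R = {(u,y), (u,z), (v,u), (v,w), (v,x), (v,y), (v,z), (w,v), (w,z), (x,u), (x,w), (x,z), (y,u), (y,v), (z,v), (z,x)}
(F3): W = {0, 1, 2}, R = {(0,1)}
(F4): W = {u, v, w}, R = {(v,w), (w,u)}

The schema corresponds to a generalized confluence (Geach) condition: ∀x ∀y (xR²y → ∃w (yRw ∧ xR²w)).
(F1): fails — w3R²w1 but no w with w1Rw and w3R²w.
(F2): fails — uR²u but no t with uRt and uR²t.
(F3): condition met.
(F4): fails — vR²u but no t with uRt and vR²t.
Valid on: (F3).

(F3)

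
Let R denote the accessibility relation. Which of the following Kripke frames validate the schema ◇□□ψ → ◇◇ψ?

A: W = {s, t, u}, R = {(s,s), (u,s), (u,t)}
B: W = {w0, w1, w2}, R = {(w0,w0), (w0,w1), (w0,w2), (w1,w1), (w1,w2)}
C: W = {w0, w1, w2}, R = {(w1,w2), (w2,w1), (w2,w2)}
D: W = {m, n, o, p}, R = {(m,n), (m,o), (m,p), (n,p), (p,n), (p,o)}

C

This is the axiom for a generalized confluence (Geach) condition; its first-order frame correspondent is ∀x ∀y (xRy → ∃w (yR²w ∧ xR²w)).
A: fails — uRt but no w with tR²w and uR²w.
B: fails — w0Rw2 but no w with w2R²w and w0R²w.
C: holds.
D: fails — mRo but no w with oR²w and mR²w.
Valid on: C.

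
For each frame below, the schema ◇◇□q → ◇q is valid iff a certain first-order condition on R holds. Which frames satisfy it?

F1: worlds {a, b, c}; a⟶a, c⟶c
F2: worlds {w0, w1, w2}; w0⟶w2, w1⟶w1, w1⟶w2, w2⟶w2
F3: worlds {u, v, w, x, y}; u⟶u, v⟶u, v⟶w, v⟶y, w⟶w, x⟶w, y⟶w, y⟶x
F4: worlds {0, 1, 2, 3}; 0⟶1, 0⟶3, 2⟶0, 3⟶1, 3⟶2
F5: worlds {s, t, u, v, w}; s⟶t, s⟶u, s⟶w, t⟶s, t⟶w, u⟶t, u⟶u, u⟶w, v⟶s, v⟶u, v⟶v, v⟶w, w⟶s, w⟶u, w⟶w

F1, F2, F3, F5

This is the axiom for a generalized confluence (Geach) condition; its first-order frame correspondent is ∀x ∀y (xR²y → ∃w (yRw ∧ xRw)).
F1: ✓.
F2: ✓.
F3: ✓.
F4: fails — 0R²1 but no w with 1Rw and 0Rw.
F5: ✓.
Valid on: F1, F2, F3, F5.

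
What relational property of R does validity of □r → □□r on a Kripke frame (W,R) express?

transitivity: ∀x ∀y ∀z (Rxy ∧ Ryz → Rxz)

This is the 4 axiom.
Its frame correspondent is transitivity — ∀x ∀y ∀z (Rxy ∧ Ryz → Rxz).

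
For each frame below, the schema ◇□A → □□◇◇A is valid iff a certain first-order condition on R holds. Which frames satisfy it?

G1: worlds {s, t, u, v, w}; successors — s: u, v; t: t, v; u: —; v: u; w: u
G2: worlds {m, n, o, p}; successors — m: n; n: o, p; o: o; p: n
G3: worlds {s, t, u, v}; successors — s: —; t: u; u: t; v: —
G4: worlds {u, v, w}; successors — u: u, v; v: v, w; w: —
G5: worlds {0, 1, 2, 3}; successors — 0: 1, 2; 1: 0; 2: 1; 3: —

G3

The schema corresponds to a generalized confluence (Geach) condition: ∀x ∀y ∀z ((xRy ∧ xR²z) → ∃w (yRw ∧ zR²w)).
G1: fails — sRu, sR²u but no w* with uRw* and uR²w*.
G2: fails — nRp, nR²o but no w with pRw and oR²w.
G3: ✓.
G4: fails — uRu, uR²w but no t with uRt and wR²t.
G5: fails — 0R1, 0R²1 but no w with 1Rw and 1R²w.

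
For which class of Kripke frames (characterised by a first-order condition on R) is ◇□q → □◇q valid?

Convergence

Suppose ◇□q→□◇q is valid. Take Rxy, Rxz and set V(q)={w : Ryw}. Then □q at y so ◇□q at x, so □◇q at x, so ◇q at z, giving w with Rzw and Ryw.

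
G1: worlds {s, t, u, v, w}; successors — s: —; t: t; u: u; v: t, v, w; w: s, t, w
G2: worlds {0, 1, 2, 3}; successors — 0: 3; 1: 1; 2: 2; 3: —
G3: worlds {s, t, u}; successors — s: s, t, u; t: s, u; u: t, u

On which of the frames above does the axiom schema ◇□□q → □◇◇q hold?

The schema corresponds to a generalized confluence (Geach) condition: ∀x ∀y ∀z ((xRy ∧ xRz) → ∃w (yR²w ∧ zR²w)).
G1: fails — wRs, wRs but no w* with sR²w* and sR²w*.
G2: fails — 0R3, 0R3 but no w with 3R²w and 3R²w.
G3: ✓.
Valid on: G3.

G3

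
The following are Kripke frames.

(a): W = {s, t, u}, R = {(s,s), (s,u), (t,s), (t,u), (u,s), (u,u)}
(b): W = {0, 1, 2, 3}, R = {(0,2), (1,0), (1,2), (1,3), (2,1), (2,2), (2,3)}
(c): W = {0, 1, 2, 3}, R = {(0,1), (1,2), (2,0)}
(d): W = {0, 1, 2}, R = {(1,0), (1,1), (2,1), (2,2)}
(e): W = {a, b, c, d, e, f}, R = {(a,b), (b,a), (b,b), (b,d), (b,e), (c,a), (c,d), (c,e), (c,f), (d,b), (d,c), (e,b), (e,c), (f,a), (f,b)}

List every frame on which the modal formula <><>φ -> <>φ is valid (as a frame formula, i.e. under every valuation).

This is the axiom for transitivity; its first-order frame correspondent is forall x forall y forall z (Rxy & Ryz -> Rxz).
(a): holds.
(b): fails — R02 and R23 but not R03.
(c): fails — R12 and R20 but not R10.
(d): fails — R21 and R10 but not R20.
(e): fails — Reb and Rba but not Rea.

(a)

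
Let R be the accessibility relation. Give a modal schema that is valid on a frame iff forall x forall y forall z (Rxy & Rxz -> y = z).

A defining formula is ◇s → □s (the CD axiom).
Suppose ◇s→□s is valid. Take Rxy, Rxz and set V(s)={y}. Then ◇s at x, so □s at x, so s at z, i.e. z=y.

◇s → □s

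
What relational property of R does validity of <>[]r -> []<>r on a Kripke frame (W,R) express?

convergence: forall x forall y forall z (Rxy & Rxz -> exists w (Ryw & Rzw))

This is the .2 axiom.
Its frame correspondent is convergence — forall x forall y forall z (Rxy & Rxz -> exists w (Ryw & Rzw)).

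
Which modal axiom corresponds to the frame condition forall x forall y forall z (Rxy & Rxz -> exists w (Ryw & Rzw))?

A defining formula is ◇□r → □◇r (the .2 axiom).
Suppose ◇□r→□◇r is valid. Take Rxy, Rxz and set V(r)={w : Ryw}. Then □r at y so ◇□r at x, so □◇r at x, so ◇r at z, giving w with Rzw and Ryw.

◇□r → □◇r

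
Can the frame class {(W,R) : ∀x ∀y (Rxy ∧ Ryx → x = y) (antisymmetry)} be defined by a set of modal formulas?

No — not modally definable

If a class were modally definable it would be closed under surjective bounded morphisms (Goldblatt–Thomason).
The 4-cycle (worlds a,b,c,d with a→b→c→d→a) is antisymmetric. Sending even-indexed worlds to • and odd-indexed worlds to ∘ is a surjective bounded morphism onto the two-world frame with •↔∘, which is not antisymmetric.
Hence antisymmetry is not modally definable.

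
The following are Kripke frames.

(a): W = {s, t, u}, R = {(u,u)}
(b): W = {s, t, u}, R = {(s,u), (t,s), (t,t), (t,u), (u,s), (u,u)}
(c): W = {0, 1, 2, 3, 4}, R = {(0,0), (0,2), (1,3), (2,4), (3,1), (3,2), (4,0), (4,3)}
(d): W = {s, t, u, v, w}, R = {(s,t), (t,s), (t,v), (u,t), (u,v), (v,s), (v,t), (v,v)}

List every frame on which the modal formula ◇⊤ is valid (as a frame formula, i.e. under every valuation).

This is the axiom for seriality; its first-order frame correspondent is ∀x ∃y Rxy.
(a): fails — world s has no successor.
(b): ✓.
(c): ✓.
(d): fails — world w has no successor.

(b), (c)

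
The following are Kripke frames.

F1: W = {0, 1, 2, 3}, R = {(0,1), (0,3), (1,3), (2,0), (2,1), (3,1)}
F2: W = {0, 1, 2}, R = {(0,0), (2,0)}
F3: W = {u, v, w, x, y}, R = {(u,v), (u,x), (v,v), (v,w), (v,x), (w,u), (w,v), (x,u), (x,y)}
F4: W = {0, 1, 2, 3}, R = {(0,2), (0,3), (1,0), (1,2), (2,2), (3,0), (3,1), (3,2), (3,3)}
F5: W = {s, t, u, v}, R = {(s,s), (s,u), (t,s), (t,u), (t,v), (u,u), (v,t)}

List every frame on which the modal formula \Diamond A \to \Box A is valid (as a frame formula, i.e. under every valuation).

F2

The schema corresponds to partial functionality: \forall x \forall y \forall z (Rxy \wedge Rxz \to y = z).
F1: fails — 0 sees both 1 and 3.
F2: satisfies the condition.
F3: fails — u sees both v and x.
F4: fails — 0 sees both 2 and 3.
F5: fails — s sees both s and u.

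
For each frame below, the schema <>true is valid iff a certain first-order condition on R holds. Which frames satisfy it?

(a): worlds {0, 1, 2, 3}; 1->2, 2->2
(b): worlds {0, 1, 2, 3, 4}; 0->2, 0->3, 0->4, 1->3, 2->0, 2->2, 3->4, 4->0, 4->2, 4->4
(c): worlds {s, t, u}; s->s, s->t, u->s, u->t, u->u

Frame correspondent (Sahlqvist): forall x exists y Rxy — i.e. seriality.
(a): fails — world 0 has no successor.
(b): ✓.
(c): fails — world t has no successor.
Valid on: (b).

(b)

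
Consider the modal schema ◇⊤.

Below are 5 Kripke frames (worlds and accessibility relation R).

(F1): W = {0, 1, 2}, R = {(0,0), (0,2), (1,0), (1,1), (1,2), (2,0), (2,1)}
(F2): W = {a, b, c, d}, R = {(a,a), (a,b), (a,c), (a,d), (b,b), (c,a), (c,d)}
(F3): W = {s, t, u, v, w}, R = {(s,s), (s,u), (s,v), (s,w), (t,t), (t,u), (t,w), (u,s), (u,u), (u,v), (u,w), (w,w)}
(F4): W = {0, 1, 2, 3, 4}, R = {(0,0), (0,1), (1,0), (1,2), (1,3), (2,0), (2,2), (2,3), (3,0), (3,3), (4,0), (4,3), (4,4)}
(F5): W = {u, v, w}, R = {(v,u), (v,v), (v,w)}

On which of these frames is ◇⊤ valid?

This is the axiom for seriality; its first-order frame correspondent is ∀x ∃y Rxy.
(F1): condition met.
(F2): fails — world d has no successor.
(F3): fails — world v has no successor.
(F4): condition met.
(F5): fails — world u has no successor.

(F1), (F4)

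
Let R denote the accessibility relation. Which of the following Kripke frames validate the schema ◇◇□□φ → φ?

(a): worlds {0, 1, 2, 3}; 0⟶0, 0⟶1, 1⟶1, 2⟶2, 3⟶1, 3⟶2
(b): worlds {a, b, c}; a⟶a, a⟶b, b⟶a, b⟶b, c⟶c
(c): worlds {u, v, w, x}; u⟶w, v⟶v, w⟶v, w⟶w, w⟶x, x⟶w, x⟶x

(b)

Frame correspondent (Sahlqvist): ∀x ∀y (xR²y → ∃w (yR²w ∧ x = w)) — i.e. a generalized confluence (Geach) condition.
(a): fails — 0R²1 but no w with 1R²w and 0=w.
(b): ✓.
(c): fails — uR²v but no t with vR²t and u=t.
Valid on: (b).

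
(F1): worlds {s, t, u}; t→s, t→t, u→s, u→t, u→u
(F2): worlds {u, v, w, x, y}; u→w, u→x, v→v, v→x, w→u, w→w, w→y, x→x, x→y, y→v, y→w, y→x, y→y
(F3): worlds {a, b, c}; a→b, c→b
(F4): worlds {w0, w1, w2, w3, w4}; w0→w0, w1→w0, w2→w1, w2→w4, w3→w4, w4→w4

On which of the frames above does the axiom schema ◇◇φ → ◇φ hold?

The schema corresponds to transitivity: ∀x ∀y ∀z (Rxy ∧ Ryz → Rxz).
(F1): holds.
(F2): fails — Rwu and Rux but not Rwx.
(F3): holds.
(F4): fails — Rw2w1 and Rw1w0 but not Rw2w0.

(F1), (F3)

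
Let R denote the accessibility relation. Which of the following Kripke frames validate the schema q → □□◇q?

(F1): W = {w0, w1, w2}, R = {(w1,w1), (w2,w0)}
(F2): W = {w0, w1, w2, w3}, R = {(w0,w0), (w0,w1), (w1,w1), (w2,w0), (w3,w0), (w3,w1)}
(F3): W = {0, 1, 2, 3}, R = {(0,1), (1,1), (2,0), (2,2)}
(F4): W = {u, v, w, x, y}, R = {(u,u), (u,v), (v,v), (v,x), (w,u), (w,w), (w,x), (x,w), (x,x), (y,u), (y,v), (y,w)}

(F1)

The schema corresponds to a generalized confluence (Geach) condition: ∀x ∀z (xR²z → ∃w (x = w ∧ zRw)).
(F1): ✓.
(F2): fails — w0R²w1 but no w with w0=w and w1Rw.
(F3): fails — 0R²1 but no w with 0=w and 1Rw.
(F4): fails — uR²v but no t with u=t and vRt.
Valid on: (F1).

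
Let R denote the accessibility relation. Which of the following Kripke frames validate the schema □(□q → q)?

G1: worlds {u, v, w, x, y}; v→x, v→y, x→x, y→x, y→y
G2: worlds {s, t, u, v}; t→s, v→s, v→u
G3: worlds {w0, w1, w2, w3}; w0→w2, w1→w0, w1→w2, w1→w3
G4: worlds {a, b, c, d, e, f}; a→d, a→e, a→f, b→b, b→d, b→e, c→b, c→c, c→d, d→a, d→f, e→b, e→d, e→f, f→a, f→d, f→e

G1

Frame correspondent (Sahlqvist): ∀x ∀y (Rxy → Ryy) — i.e. shift-reflexivity.
G1: satisfies the condition.
G2: fails — Rvs but not Rss.
G3: fails — Rw1w2 but not Rw2w2.
G4: fails — Rcd but not Rdd.
Valid on: G1.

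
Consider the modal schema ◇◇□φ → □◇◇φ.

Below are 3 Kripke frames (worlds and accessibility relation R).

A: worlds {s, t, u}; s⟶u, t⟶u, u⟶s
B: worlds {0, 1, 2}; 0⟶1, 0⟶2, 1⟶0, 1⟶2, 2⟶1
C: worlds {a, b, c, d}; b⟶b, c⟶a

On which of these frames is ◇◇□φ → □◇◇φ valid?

A, C

This is the axiom for a generalized confluence (Geach) condition; its first-order frame correspondent is ∀x ∀y ∀z ((xR²y ∧ xRz) → ∃w (yRw ∧ zR²w)).
A: ✓.
B: fails — 0R²2, 0R2 but no w with 2Rw and 2R²w.
C: ✓.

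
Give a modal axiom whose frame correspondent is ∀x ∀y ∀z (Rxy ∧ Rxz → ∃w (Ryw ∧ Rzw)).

◇□ψ → □◇ψ

The condition is convergence. The .2 schema ◇□ψ → □◇ψ defines it.
Suppose ◇□ψ→□◇ψ is valid. Take Rxy, Rxz and set V(ψ)={w : Ryw}. Then □ψ at y so ◇□ψ at x, so □◇ψ at x, so ◇ψ at z, giving w with Rzw and Ryw.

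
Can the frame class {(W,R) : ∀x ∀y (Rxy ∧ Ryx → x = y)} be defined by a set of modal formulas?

No — not modally definable

Modal frame validity is preserved under surjective bounded morphisms.
The 6-cycle (worlds a,b,c,d,e,f with a→b→c→d→e→f→a) is antisymmetric. Sending even-indexed worlds to a and odd-indexed worlds to b is a surjective bounded morphism onto the two-world frame with a↔b, which is not antisymmetric.
So no modal formula (or set of formulas) defines exactly the antisymmetric frames.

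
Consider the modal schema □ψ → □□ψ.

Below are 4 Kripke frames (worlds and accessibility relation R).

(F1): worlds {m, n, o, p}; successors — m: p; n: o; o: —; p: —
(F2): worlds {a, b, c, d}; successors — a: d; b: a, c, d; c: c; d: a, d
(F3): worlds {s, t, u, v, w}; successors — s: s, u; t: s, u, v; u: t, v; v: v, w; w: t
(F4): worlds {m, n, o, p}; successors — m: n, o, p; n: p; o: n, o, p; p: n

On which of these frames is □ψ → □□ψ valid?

The schema corresponds to transitivity: ∀x ∀y ∀z (Rxy ∧ Ryz → Rxz).
(F1): satisfies the condition.
(F2): fails — Rad and Rda but not Raa.
(F3): fails — Ruv and Rvw but not Ruw.
(F4): fails — Rpn and Rnp but not Rpp.
Valid on: (F1).

(F1)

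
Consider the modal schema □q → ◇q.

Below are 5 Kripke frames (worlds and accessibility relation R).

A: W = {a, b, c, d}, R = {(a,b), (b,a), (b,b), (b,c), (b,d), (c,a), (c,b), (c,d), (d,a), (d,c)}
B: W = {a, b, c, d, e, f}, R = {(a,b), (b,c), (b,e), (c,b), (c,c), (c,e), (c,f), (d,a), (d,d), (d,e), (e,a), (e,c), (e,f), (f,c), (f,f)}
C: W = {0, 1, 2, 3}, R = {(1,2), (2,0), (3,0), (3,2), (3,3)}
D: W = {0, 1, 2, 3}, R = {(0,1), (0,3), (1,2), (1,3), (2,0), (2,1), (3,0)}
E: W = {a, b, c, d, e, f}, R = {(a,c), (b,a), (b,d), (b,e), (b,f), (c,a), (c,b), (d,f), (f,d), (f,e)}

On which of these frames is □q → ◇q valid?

A, B, D

This is the axiom for seriality; its first-order frame correspondent is ∀x ∃y Rxy.
A: ✓.
B: ✓.
C: fails — world 0 has no successor.
D: ✓.
E: fails — world e has no successor.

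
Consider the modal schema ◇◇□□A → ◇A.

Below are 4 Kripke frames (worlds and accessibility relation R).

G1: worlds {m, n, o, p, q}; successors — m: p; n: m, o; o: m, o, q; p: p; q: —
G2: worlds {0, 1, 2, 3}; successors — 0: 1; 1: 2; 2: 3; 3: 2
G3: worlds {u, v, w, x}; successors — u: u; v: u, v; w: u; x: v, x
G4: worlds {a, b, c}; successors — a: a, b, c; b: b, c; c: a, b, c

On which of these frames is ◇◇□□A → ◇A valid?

G4

The schema corresponds to a generalized confluence (Geach) condition: ∀x ∀y (xR²y → ∃w (yR²w ∧ xRw)).
G1: fails — nR²m but no w with mR²w and nRw.
G2: fails — 0R²2 but no w with 2R²w and 0Rw.
G3: fails — xR²u but no t with uR²t and xRt.
G4: condition met.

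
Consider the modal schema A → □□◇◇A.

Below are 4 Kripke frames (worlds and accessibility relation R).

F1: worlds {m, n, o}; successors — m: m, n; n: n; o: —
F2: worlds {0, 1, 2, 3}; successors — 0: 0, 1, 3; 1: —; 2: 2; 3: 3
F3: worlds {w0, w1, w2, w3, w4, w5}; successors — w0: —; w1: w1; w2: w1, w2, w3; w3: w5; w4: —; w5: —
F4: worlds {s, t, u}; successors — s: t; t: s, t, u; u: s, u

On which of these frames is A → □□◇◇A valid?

F4

This is the axiom for a generalized confluence (Geach) condition; its first-order frame correspondent is ∀x ∀z (xR²z → ∃w (x = w ∧ zR²w)).
F1: fails — mR²n but no w with m=w and nR²w.
F2: fails — 0R²1 but no w with 0=w and 1R²w.
F3: fails — w2R²w1 but no w with w2=w and w1R²w.
F4: ✓.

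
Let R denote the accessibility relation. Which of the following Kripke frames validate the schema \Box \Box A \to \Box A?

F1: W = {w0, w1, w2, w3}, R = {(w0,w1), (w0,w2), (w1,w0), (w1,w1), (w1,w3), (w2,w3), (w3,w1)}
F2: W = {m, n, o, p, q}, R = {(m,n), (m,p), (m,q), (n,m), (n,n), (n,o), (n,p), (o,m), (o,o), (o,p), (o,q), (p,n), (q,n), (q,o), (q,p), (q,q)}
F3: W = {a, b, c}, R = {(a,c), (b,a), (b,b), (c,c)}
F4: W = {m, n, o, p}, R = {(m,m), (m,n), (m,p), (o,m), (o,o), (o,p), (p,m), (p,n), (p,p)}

F2, F3, F4

The schema corresponds to density: \forall x \forall y (Rxy \to \exists z (Rxz \wedge Rzy)).
F1: fails — Rw0w2 but no z with Rw0z and Rzw2.
F2: condition met.
F3: condition met.
F4: condition met.
Valid on: F2, F3, F4.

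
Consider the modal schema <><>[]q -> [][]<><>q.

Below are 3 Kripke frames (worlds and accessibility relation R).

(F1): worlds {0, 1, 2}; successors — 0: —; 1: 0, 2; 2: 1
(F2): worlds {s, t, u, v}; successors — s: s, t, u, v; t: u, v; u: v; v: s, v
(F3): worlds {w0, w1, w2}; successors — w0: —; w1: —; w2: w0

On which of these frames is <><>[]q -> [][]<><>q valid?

(F2), (F3)

Frame correspondent (Sahlqvist): forall x forall y forall z ((x R^2 y & x R^2 z) -> exists w (yRw & z R^2 w)) — i.e. a generalized confluence (Geach) condition.
(F1): fails — 1R²1, 1R²1 but no w with 1Rw and 1R²w.
(F2): holds.
(F3): holds.
Valid on: (F2), (F3).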